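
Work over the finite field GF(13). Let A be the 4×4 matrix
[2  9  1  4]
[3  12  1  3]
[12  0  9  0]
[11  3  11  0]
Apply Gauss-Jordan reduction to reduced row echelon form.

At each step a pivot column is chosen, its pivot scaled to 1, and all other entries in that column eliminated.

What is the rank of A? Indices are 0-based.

pivot(0,0)=2: scale R0 → (1, 11, 7, 2)
  clear (1,0): R1 −= (3)R0 → (0, 5, 6, 10)
  clear (2,0): R2 −= (12)R0 → (0, 11, 3, 2)
  clear (3,0): R3 −= (11)R0 → (0, 12, 12, 4)
pivot(1,1)=5: scale R1 → (0, 1, 9, 2)
  clear (0,1): R0 −= (11)R1 → (1, 0, 12, 6)
  clear (2,1): R2 −= (11)R1 → (0, 0, 8, 6)
  clear (3,1): R3 −= (12)R1 → (0, 0, 8, 6)
pivot(2,2)=8: scale R2 → (0, 0, 1, 4)
  clear (0,2): R0 −= (12)R2 → (1, 0, 0, 10)
  clear (1,2): R1 −= (9)R2 → (0, 1, 0, 5)
  clear (3,2): R3 −= (8)R2 → (0, 0, 0, 0)
col 3: no nonzero at/below row 3; advance.

rank = 3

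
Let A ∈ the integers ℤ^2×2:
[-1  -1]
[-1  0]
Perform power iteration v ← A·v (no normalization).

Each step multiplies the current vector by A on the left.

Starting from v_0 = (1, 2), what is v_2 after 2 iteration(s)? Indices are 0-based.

v_0 = (1, 2).
v_1 = A·v_0 = (-3, -1).
v_2 = A·v_1 = (4, 3).

v_2 = (4, 3)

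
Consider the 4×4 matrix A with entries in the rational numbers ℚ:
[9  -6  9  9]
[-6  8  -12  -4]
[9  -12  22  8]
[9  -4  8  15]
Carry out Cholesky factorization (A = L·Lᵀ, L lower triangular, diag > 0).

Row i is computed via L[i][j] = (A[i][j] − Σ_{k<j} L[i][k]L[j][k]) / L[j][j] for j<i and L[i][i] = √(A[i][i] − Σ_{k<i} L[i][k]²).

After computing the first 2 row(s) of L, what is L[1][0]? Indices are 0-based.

L[1][0] = -2

Step 1: L[0][0] = √(9) = 3.
  L[1][0] = (-6) / L[0][0] = -2.
Step 2: L[1][1] = √(4) = 2.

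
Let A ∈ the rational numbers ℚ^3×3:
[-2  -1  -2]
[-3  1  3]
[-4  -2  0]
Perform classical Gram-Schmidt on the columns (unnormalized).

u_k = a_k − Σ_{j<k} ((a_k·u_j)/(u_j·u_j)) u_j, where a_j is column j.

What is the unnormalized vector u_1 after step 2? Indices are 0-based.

u_1 = (-15/29, 50/29, -30/29)

Step 1: u_0 = a_0 = (-2, -3, -4).
Step 2: u_1 = a_1 − (7/29)·u_0 = (-15/29, 50/29, -30/29).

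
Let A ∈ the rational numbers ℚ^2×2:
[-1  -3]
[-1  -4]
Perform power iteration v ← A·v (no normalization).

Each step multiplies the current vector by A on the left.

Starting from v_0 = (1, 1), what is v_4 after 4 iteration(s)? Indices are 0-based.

v_0 = (1, 1).
v_1 = A·v_0 = (-4, -5).
v_2 = A·v_1 = (19, 24).
v_3 = A·v_2 = (-91, -115).
v_4 = A·v_3 = (436, 551).

v_4 = (436, 551)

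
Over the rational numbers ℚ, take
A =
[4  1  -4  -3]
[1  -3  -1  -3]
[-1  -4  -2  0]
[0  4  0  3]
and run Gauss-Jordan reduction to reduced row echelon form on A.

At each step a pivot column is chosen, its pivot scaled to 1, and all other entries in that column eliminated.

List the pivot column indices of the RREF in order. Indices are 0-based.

[1] R0 /= 4  ⇒  (1, 1/4, -1, -3/4)
     R1 -= 1·R0  ⇒  (0, -13/4, 0, -9/4)
     R2 -= -1·R0  ⇒  (0, -15/4, -3, -3/4)
[2] R1 /= -13/4  ⇒  (0, 1, 0, 9/13)
     R0 -= 1/4·R1  ⇒  (1, 0, -1, -12/13)
     R2 -= -15/4·R1  ⇒  (0, 0, -3, 24/13)
     R3 -= 4·R1  ⇒  (0, 0, 0, 3/13)
[3] R2 /= -3  ⇒  (0, 0, 1, -8/13)
     R0 -= -1·R2  ⇒  (1, 0, 0, -20/13)
[4] R3 /= 3/13  ⇒  (0, 0, 0, 1)
     R0 -= -20/13·R3  ⇒  (1, 0, 0, 0)
     R1 -= 9/13·R3  ⇒  (0, 1, 0, 0)
     R2 -= -8/13·R3  ⇒  (0, 0, 1, 0)

pivot columns: 0, 1, 2, 3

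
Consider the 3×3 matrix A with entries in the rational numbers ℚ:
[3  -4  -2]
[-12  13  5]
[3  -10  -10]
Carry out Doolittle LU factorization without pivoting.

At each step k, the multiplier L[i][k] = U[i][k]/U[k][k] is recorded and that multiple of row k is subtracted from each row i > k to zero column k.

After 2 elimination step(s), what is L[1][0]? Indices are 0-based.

L[1][0] = -4

k=0: U[0][0]=3
  eliminate (1,0): mult=-4, new row 1: (0, -3, -3); set L[1][0]=-4
  eliminate (2,0): mult=1, new row 2: (0, -6, -8); set L[2][0]=1
k=1: U[1][1]=-3
  eliminate (2,1): mult=2, new row 2: (0, 0, -2); set L[2][1]=2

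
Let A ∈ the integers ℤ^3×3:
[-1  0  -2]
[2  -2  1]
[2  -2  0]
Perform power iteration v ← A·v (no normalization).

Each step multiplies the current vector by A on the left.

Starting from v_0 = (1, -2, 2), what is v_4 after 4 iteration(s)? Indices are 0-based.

v_0 = (1, -2, 2).
v_1 = A·v_0 = (-5, 8, 6).
v_2 = A·v_1 = (-7, -20, -26).
v_3 = A·v_2 = (59, 0, 26).
v_4 = A·v_3 = (-111, 144, 118).

v_4 = (-111, 144, 118)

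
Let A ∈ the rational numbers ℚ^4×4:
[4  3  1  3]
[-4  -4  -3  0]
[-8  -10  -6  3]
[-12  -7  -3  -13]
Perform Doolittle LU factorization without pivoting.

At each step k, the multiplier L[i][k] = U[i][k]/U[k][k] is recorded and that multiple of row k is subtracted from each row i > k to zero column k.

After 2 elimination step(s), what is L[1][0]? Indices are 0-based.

L[1][0] = -1

Step 1: pivot at (0,0) is 4.
  row1 ← row1 − (-1)·row0  ⇒  L[1][0]=-1, U row1=(0, -1, -2, 3)
  row2 ← row2 − (-2)·row0  ⇒  L[2][0]=-2, U row2=(0, -4, -4, 9)
  row3 ← row3 − (-3)·row0  ⇒  L[3][0]=-3, U row3=(0, 2, 0, -4)
Step 2: pivot at (1,1) is -1.
  row2 ← row2 − (4)·row1  ⇒  L[2][1]=4, U row2=(0, 0, 4, -3)
  row3 ← row3 − (-2)·row1  ⇒  L[3][1]=-2, U row3=(0, 0, -4, 2)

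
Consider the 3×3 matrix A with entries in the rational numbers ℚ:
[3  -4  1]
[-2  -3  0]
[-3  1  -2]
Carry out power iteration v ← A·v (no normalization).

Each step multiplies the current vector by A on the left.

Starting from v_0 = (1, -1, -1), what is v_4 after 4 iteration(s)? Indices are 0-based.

v_0 = (1, -1, -1).
v_1 = A·v_0 = (6, 1, -2).
v_2 = A·v_1 = (12, -15, -13).
v_3 = A·v_2 = (83, 21, -25).
v_4 = A·v_3 = (140, -229, -178).

v_4 = (140, -229, -178)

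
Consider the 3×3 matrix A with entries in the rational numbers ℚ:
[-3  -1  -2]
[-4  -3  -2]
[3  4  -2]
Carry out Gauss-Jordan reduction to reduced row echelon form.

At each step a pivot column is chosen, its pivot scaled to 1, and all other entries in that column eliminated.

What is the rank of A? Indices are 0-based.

rank = 3

[1] R0 /= -3  ⇒  (1, 1/3, 2/3)
     R1 -= -4·R0  ⇒  (0, -5/3, 2/3)
     R2 -= 3·R0  ⇒  (0, 3, -4)
[2] R1 /= -5/3  ⇒  (0, 1, -2/5)
     R0 -= 1/3·R1  ⇒  (1, 0, 4/5)
     R2 -= 3·R1  ⇒  (0, 0, -14/5)
[3] R2 /= -14/5  ⇒  (0, 0, 1)
     R0 -= 4/5·R2  ⇒  (1, 0, 0)
     R1 -= -2/5·R2  ⇒  (0, 1, 0)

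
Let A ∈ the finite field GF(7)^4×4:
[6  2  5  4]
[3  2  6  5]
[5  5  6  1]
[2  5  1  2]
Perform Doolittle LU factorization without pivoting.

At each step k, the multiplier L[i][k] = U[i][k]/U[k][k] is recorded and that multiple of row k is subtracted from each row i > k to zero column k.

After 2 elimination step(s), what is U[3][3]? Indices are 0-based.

k=0: U[0][0]=6
  eliminate (1,0): mult=4, new row 1: (0, 1, 0, 3); set L[1][0]=4
  eliminate (2,0): mult=2, new row 2: (0, 1, 3, 0); set L[2][0]=2
  eliminate (3,0): mult=5, new row 3: (0, 2, 4, 3); set L[3][0]=5
k=1: U[1][1]=1
  eliminate (2,1): mult=1, new row 2: (0, 0, 3, 4); set L[2][1]=1
  eliminate (3,1): mult=2, new row 3: (0, 0, 4, 4); set L[3][1]=2

U[3][3] = 4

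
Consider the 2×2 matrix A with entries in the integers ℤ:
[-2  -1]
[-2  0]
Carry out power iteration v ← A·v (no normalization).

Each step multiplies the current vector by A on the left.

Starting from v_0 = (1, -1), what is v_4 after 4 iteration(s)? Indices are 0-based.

v_0 = (1, -1).
v_1 = A·v_0 = (-1, -2).
v_2 = A·v_1 = (4, 2).
v_3 = A·v_2 = (-10, -8).
v_4 = A·v_3 = (28, 20).

v_4 = (28, 20)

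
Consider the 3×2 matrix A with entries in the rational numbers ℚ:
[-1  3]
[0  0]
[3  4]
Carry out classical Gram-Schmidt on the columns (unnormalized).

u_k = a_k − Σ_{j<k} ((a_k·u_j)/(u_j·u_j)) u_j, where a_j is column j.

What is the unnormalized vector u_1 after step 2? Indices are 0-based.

u_1 = (39/10, 0, 13/10)

Step 1: u_0 = a_0 = (-1, 0, 3).
Step 2: u_1 = a_1 − (9/10)·u_0 = (39/10, 0, 13/10).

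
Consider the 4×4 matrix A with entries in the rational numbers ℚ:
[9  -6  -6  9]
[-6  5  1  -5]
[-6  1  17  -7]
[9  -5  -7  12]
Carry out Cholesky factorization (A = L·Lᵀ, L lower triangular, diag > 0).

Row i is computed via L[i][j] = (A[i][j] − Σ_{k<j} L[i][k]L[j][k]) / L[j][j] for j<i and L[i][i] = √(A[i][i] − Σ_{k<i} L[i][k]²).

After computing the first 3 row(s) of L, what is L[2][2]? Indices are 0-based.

Step 1: L[0][0] = √(9) = 3.
  L[1][0] = (-6) / L[0][0] = -2.
Step 2: L[1][1] = √(1) = 1.
  L[2][0] = (-6) / L[0][0] = -2.
  L[2][1] = (-3) / L[1][1] = -3.
Step 3: L[2][2] = √(4) = 2.

L[2][2] = 2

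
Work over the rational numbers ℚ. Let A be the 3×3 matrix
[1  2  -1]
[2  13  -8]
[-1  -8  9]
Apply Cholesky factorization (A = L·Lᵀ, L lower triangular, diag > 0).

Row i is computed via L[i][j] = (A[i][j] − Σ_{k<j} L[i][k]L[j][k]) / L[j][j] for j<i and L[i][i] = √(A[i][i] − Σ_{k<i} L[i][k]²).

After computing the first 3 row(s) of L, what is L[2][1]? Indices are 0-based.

L[2][1] = -2

Step 1: L[0][0] = √(1) = 1.
  L[1][0] = (2) / L[0][0] = 2.
Step 2: L[1][1] = √(9) = 3.
  L[2][0] = (-1) / L[0][0] = -1.
  L[2][1] = (-6) / L[1][1] = -2.
Step 3: L[2][2] = √(4) = 2.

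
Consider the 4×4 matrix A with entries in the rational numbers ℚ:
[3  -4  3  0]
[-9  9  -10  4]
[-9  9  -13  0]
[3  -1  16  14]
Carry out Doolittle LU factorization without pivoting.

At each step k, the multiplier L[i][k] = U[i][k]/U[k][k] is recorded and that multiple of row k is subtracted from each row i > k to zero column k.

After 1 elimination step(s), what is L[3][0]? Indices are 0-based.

L[3][0] = 1

[col 0] pivot 3
  R1 -= -3*R0 → (0, -3, -1, 4)  (L[1][0] := -3)
  R2 -= -3*R0 → (0, -3, -4, 0)  (L[2][0] := -3)
  R3 -= 1*R0 → (0, 3, 13, 14)  (L[3][0] := 1)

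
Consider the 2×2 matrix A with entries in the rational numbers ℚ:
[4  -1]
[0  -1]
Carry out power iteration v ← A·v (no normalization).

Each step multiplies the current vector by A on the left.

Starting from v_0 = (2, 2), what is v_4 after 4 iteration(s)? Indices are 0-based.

v_0 = (2, 2).
v_1 = A·v_0 = (6, -2).
v_2 = A·v_1 = (26, 2).
v_3 = A·v_2 = (102, -2).
v_4 = A·v_3 = (410, 2).

v_4 = (410, 2)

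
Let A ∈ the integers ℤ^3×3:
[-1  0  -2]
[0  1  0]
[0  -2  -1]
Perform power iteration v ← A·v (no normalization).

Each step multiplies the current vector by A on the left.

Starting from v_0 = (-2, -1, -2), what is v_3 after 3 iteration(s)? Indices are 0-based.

v_0 = (-2, -1, -2).
v_1 = A·v_0 = (6, -1, 4).
v_2 = A·v_1 = (-14, -1, -2).
v_3 = A·v_2 = (18, -1, 4).

v_3 = (18, -1, 4)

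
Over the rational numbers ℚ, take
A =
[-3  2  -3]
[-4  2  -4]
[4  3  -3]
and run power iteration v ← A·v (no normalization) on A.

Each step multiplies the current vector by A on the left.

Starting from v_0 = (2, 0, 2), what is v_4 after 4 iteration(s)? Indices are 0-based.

v_4 = (-1086, -1736, 1642)

v_0 = (2, 0, 2).
v_1 = A·v_0 = (-12, -16, 2).
v_2 = A·v_1 = (-2, 8, -102).
v_3 = A·v_2 = (328, 432, 322).
v_4 = A·v_3 = (-1086, -1736, 1642).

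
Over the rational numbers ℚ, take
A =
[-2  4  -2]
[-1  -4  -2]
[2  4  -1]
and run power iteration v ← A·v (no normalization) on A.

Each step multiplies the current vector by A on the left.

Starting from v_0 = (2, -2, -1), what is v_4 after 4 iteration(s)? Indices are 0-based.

v_0 = (2, -2, -1).
v_1 = A·v_0 = (-10, 8, -3).
v_2 = A·v_1 = (58, -16, 15).
v_3 = A·v_2 = (-210, -24, 37).
v_4 = A·v_3 = (250, 232, -553).

v_4 = (250, 232, -553)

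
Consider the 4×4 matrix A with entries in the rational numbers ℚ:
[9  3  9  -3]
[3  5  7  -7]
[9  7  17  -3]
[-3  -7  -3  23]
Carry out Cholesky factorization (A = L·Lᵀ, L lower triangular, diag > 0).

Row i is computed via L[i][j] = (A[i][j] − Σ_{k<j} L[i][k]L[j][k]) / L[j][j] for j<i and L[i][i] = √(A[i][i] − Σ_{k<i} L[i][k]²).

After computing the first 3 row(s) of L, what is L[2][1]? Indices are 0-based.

Step 1: L[0][0] = √(9) = 3.
  L[1][0] = (3) / L[0][0] = 1.
Step 2: L[1][1] = √(4) = 2.
  L[2][0] = (9) / L[0][0] = 3.
  L[2][1] = (4) / L[1][1] = 2.
Step 3: L[2][2] = √(4) = 2.

L[2][1] = 2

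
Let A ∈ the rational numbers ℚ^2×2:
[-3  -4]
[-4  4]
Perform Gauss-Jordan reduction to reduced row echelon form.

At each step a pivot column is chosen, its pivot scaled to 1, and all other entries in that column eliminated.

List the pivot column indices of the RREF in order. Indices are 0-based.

[1] R0 /= -3  ⇒  (1, 4/3)
     R1 -= -4·R0  ⇒  (0, 28/3)
[2] R1 /= 28/3  ⇒  (0, 1)
     R0 -= 4/3·R1  ⇒  (1, 0)

pivot columns: 0, 1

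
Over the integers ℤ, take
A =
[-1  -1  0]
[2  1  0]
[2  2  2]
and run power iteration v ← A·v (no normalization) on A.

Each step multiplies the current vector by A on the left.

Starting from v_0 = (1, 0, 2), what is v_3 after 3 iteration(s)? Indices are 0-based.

v_3 = (1, -2, 26)

v_0 = (1, 0, 2).
v_1 = A·v_0 = (-1, 2, 6).
v_2 = A·v_1 = (-1, 0, 14).
v_3 = A·v_2 = (1, -2, 26).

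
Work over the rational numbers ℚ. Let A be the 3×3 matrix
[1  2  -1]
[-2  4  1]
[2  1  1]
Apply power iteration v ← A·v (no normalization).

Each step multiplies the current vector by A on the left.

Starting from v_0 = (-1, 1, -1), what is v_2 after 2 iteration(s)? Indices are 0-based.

v_0 = (-1, 1, -1).
v_1 = A·v_0 = (2, 5, -2).
v_2 = A·v_1 = (14, 14, 7).

v_2 = (14, 14, 7)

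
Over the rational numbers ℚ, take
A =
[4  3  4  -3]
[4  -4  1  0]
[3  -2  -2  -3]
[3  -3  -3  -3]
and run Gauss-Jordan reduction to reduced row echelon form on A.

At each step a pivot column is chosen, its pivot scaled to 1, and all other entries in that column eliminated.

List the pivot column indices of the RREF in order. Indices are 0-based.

step 1: normalize row 0 (÷4) = (1, 3/4, 1, -3/4)
  row 1: subtract 4×row0 = (0, -7, -3, 3)
  row 2: subtract 3×row0 = (0, -17/4, -5, -3/4)
  row 3: subtract 3×row0 = (0, -21/4, -6, -3/4)
step 2: normalize row 1 (÷-7) = (0, 1, 3/7, -3/7)
  row 0: subtract 3/4×row1 = (1, 0, 19/28, -3/7)
  row 2: subtract -17/4×row1 = (0, 0, -89/28, -18/7)
  row 3: subtract -21/4×row1 = (0, 0, -15/4, -3)
step 3: normalize row 2 (÷-89/28) = (0, 0, 1, 72/89)
  row 0: subtract 19/28×row2 = (1, 0, 0, -87/89)
  row 1: subtract 3/7×row2 = (0, 1, 0, -69/89)
  row 3: subtract -15/4×row2 = (0, 0, 0, 3/89)
step 4: normalize row 3 (÷3/89) = (0, 0, 0, 1)
  row 0: subtract -87/89×row3 = (1, 0, 0, 0)
  row 1: subtract -69/89×row3 = (0, 1, 0, 0)
  row 2: subtract 72/89×row3 = (0, 0, 1, 0)

pivot columns: 0, 1, 2, 3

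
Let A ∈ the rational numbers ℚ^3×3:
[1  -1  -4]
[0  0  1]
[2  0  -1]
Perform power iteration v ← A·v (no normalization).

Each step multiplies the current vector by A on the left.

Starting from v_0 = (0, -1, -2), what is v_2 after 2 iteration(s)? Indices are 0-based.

v_0 = (0, -1, -2).
v_1 = A·v_0 = (9, -2, 2).
v_2 = A·v_1 = (3, 2, 16).

v_2 = (3, 2, 16)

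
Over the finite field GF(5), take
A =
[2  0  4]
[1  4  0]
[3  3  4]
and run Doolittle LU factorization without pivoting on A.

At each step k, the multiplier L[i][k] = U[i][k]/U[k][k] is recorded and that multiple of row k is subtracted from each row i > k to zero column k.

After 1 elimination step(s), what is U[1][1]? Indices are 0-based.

k=0: U[0][0]=2
  eliminate (1,0): mult=3, new row 1: (0, 4, 3); set L[1][0]=3
  eliminate (2,0): mult=4, new row 2: (0, 3, 3); set L[2][0]=4

U[1][1] = 4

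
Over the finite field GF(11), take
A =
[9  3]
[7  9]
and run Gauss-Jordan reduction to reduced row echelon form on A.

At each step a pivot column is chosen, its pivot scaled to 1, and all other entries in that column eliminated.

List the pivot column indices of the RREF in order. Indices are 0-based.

[1] R0 /= 9  ⇒  (1, 4)
     R1 -= 7·R0  ⇒  (0, 3)
[2] R1 /= 3  ⇒  (0, 1)
     R0 -= 4·R1  ⇒  (1, 0)

pivot columns: 0, 1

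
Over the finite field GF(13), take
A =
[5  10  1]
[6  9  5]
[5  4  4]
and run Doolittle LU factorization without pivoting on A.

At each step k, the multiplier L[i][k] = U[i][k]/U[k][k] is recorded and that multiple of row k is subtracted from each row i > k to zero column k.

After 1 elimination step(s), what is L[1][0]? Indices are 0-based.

[col 0] pivot 5
  R1 -= 9*R0 → (0, 10, 9)  (L[1][0] := 9)
  R2 -= 1*R0 → (0, 7, 3)  (L[2][0] := 1)

L[1][0] = 9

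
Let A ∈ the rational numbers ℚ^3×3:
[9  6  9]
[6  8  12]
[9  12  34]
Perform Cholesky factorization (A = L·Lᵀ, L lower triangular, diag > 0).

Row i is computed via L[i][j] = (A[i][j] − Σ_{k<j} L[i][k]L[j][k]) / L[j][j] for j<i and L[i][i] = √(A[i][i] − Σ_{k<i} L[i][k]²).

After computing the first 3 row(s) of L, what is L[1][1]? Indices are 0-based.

Step 1: L[0][0] = √(9) = 3.
  L[1][0] = (6) / L[0][0] = 2.
Step 2: L[1][1] = √(4) = 2.
  L[2][0] = (9) / L[0][0] = 3.
  L[2][1] = (6) / L[1][1] = 3.
Step 3: L[2][2] = √(16) = 4.

L[1][1] = 2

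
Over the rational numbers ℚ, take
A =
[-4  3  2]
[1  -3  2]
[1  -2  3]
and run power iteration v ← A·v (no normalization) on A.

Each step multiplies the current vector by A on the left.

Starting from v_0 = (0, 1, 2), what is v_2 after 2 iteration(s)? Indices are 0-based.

v_0 = (0, 1, 2).
v_1 = A·v_0 = (7, 1, 4).
v_2 = A·v_1 = (-17, 12, 17).

v_2 = (-17, 12, 17)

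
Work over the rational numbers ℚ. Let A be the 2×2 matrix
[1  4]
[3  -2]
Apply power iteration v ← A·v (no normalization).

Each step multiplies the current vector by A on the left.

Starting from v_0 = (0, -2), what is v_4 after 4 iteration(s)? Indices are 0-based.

v_0 = (0, -2).
v_1 = A·v_0 = (-8, 4).
v_2 = A·v_1 = (8, -32).
v_3 = A·v_2 = (-120, 88).
v_4 = A·v_3 = (232, -536).

v_4 = (232, -536)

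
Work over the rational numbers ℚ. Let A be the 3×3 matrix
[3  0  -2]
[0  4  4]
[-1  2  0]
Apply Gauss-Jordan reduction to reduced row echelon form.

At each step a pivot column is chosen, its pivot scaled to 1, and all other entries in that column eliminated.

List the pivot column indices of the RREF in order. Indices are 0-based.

pivot(0,0)=3: scale R0 → (1, 0, -2/3)
  clear (2,0): R2 −= (-1)R0 → (0, 2, -2/3)
pivot(1,1)=4: scale R1 → (0, 1, 1)
  clear (2,1): R2 −= (2)R1 → (0, 0, -8/3)
pivot(2,2)=-8/3: scale R2 → (0, 0, 1)
  clear (0,2): R0 −= (-2/3)R2 → (1, 0, 0)
  clear (1,2): R1 −= (1)R2 → (0, 1, 0)

pivot columns: 0, 1, 2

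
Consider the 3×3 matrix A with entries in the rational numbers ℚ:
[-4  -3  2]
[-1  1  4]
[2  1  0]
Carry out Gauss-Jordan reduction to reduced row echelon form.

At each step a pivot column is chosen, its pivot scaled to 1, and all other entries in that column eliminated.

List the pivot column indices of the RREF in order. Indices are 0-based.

[1] R0 /= -4  ⇒  (1, 3/4, -1/2)
     R1 -= -1·R0  ⇒  (0, 7/4, 7/2)
     R2 -= 2·R0  ⇒  (0, -1/2, 1)
[2] R1 /= 7/4  ⇒  (0, 1, 2)
     R0 -= 3/4·R1  ⇒  (1, 0, -2)
     R2 -= -1/2·R1  ⇒  (0, 0, 2)
[3] R2 /= 2  ⇒  (0, 0, 1)
     R0 -= -2·R2  ⇒  (1, 0, 0)
     R1 -= 2·R2  ⇒  (0, 1, 0)

pivot columns: 0, 1, 2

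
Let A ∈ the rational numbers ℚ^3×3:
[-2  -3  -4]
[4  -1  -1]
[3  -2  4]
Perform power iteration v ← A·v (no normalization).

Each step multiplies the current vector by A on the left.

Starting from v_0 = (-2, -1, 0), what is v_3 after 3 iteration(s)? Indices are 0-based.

v_0 = (-2, -1, 0).
v_1 = A·v_0 = (7, -7, -4).
v_2 = A·v_1 = (23, 39, 19).
v_3 = A·v_2 = (-239, 34, 67).

v_3 = (-239, 34, 67)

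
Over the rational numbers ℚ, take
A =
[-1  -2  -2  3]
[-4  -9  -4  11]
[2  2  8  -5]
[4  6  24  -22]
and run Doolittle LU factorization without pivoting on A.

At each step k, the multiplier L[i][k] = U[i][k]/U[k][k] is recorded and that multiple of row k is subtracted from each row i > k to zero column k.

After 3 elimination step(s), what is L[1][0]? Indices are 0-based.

L[1][0] = 4

Step 1: pivot at (0,0) is -1.
  row1 ← row1 − (4)·row0  ⇒  L[1][0]=4, U row1=(0, -1, 4, -1)
  row2 ← row2 − (-2)·row0  ⇒  L[2][0]=-2, U row2=(0, -2, 4, 1)
  row3 ← row3 − (-4)·row0  ⇒  L[3][0]=-4, U row3=(0, -2, 16, -10)
Step 2: pivot at (1,1) is -1.
  row2 ← row2 − (2)·row1  ⇒  L[2][1]=2, U row2=(0, 0, -4, 3)
  row3 ← row3 − (2)·row1  ⇒  L[3][1]=2, U row3=(0, 0, 8, -8)
Step 3: pivot at (2,2) is -4.
  row3 ← row3 − (-2)·row2  ⇒  L[3][2]=-2, U row3=(0, 0, 0, -2)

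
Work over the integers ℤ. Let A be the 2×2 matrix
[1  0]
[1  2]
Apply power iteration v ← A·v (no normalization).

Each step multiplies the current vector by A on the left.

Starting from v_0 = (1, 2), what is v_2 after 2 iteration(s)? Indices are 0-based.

v_0 = (1, 2).
v_1 = A·v_0 = (1, 5).
v_2 = A·v_1 = (1, 11).

v_2 = (1, 11)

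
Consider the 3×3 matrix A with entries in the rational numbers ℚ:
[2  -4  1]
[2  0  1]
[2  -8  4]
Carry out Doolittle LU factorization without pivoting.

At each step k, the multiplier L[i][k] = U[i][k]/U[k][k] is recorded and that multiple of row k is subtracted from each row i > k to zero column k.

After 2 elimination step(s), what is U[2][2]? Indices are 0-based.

[col 0] pivot 2
  R1 -= 1*R0 → (0, 4, 0)  (L[1][0] := 1)
  R2 -= 1*R0 → (0, -4, 3)  (L[2][0] := 1)
[col 1] pivot 4
  R2 -= -1*R1 → (0, 0, 3)  (L[2][1] := -1)

U[2][2] = 3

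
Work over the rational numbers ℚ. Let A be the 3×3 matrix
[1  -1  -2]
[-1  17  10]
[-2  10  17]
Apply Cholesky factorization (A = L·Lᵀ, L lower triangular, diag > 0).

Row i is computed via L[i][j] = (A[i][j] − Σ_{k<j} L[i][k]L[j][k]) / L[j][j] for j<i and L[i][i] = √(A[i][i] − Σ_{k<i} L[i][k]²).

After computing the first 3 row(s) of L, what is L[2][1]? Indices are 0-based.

L[2][1] = 2

Step 1: L[0][0] = √(1) = 1.
  L[1][0] = (-1) / L[0][0] = -1.
Step 2: L[1][1] = √(16) = 4.
  L[2][0] = (-2) / L[0][0] = -2.
  L[2][1] = (8) / L[1][1] = 2.
Step 3: L[2][2] = √(9) = 3.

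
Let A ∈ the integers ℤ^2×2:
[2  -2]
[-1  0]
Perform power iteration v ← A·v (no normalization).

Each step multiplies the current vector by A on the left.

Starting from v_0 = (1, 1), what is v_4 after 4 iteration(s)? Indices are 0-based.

v_0 = (1, 1).
v_1 = A·v_0 = (0, -1).
v_2 = A·v_1 = (2, 0).
v_3 = A·v_2 = (4, -2).
v_4 = A·v_3 = (12, -4).

v_4 = (12, -4)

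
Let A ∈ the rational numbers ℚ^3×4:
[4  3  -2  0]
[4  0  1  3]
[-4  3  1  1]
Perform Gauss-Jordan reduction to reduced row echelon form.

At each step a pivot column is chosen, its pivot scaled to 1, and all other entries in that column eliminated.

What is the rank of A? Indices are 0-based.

rank = 3

step 1: normalize row 0 (÷4) = (1, 3/4, -1/2, 0)
  row 1: subtract 4×row0 = (0, -3, 3, 3)
  row 2: subtract -4×row0 = (0, 6, -1, 1)
step 2: normalize row 1 (÷-3) = (0, 1, -1, -1)
  row 0: subtract 3/4×row1 = (1, 0, 1/4, 3/4)
  row 2: subtract 6×row1 = (0, 0, 5, 7)
step 3: normalize row 2 (÷5) = (0, 0, 1, 7/5)
  row 0: subtract 1/4×row2 = (1, 0, 0, 2/5)
  row 1: subtract -1×row2 = (0, 1, 0, 2/5)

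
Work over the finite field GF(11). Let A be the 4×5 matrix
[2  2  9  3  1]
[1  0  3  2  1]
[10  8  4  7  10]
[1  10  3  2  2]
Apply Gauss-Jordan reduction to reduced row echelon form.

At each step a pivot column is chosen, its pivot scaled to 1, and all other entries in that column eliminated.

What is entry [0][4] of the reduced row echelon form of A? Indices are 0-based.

M[0][4] = 4

[1] R0 /= 2  ⇒  (1, 1, 10, 7, 6)
     R1 -= 1·R0  ⇒  (0, 10, 4, 6, 6)
     R2 -= 10·R0  ⇒  (0, 9, 3, 3, 5)
     R3 -= 1·R0  ⇒  (0, 9, 4, 6, 7)
[2] R1 /= 10  ⇒  (0, 1, 7, 5, 5)
     R0 -= 1·R1  ⇒  (1, 0, 3, 2, 1)
     R2 -= 9·R1  ⇒  (0, 0, 6, 2, 4)
     R3 -= 9·R1  ⇒  (0, 0, 7, 5, 6)
[3] R2 /= 6  ⇒  (0, 0, 1, 4, 8)
     R0 -= 3·R2  ⇒  (1, 0, 0, 1, 10)
     R1 -= 7·R2  ⇒  (0, 1, 0, 10, 4)
     R3 -= 7·R2  ⇒  (0, 0, 0, 10, 5)
[4] R3 /= 10  ⇒  (0, 0, 0, 1, 6)
     R0 -= 1·R3  ⇒  (1, 0, 0, 0, 4)
     R1 -= 10·R3  ⇒  (0, 1, 0, 0, 10)
     R2 -= 4·R3  ⇒  (0, 0, 1, 0, 6)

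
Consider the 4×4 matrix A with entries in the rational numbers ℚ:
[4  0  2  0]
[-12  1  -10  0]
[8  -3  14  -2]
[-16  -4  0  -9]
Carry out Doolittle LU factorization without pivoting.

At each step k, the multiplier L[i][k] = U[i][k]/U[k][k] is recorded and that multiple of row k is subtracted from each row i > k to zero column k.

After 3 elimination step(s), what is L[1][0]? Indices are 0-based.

L[1][0] = -3

[col 0] pivot 4
  R1 -= -3*R0 → (0, 1, -4, 0)  (L[1][0] := -3)
  R2 -= 2*R0 → (0, -3, 10, -2)  (L[2][0] := 2)
  R3 -= -4*R0 → (0, -4, 8, -9)  (L[3][0] := -4)
[col 1] pivot 1
  R2 -= -3*R1 → (0, 0, -2, -2)  (L[2][1] := -3)
  R3 -= -4*R1 → (0, 0, -8, -9)  (L[3][1] := -4)
[col 2] pivot -2
  R3 -= 4*R2 → (0, 0, 0, -1)  (L[3][2] := 4)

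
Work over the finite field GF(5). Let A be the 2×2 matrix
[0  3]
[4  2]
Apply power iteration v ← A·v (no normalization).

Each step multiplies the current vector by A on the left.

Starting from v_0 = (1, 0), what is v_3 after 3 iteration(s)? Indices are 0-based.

v_3 = (4, 4)

v_0 = (1, 0).
v_1 = A·v_0 = (0, 4).
v_2 = A·v_1 = (2, 3).
v_3 = A·v_2 = (4, 4).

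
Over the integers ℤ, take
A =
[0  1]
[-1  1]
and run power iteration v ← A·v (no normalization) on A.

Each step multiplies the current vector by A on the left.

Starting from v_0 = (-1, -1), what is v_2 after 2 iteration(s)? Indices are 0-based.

v_0 = (-1, -1).
v_1 = A·v_0 = (-1, 0).
v_2 = A·v_1 = (0, 1).

v_2 = (0, 1)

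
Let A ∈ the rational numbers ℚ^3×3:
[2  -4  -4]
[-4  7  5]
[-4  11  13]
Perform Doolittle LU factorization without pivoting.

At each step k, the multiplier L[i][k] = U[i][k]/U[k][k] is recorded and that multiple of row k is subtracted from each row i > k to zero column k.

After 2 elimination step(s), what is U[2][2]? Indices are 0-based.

U[2][2] = -4

k=0: U[0][0]=2
  eliminate (1,0): mult=-2, new row 1: (0, -1, -3); set L[1][0]=-2
  eliminate (2,0): mult=-2, new row 2: (0, 3, 5); set L[2][0]=-2
k=1: U[1][1]=-1
  eliminate (2,1): mult=-3, new row 2: (0, 0, -4); set L[2][1]=-3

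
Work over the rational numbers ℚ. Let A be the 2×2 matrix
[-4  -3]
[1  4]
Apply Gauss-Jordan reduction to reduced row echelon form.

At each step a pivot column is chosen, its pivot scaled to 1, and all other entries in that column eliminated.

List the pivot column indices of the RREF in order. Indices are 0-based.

pivot columns: 0, 1

[1] R0 /= -4  ⇒  (1, 3/4)
     R1 -= 1·R0  ⇒  (0, 13/4)
[2] R1 /= 13/4  ⇒  (0, 1)
     R0 -= 3/4·R1  ⇒  (1, 0)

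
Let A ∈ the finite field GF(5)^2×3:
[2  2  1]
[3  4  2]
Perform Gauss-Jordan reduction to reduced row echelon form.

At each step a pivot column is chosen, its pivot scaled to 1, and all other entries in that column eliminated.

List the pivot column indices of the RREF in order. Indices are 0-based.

pivot(0,0)=2: scale R0 → (1, 1, 3)
  clear (1,0): R1 −= (3)R0 → (0, 1, 3)
pivot(1,1)=1: scale R1 → (0, 1, 3)
  clear (0,1): R0 −= (1)R1 → (1, 0, 0)

pivot columns: 0, 1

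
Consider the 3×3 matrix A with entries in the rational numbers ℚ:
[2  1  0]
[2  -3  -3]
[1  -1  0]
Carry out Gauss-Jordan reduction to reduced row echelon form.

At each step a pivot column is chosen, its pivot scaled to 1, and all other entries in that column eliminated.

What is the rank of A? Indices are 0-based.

pivot(0,0)=2: scale R0 → (1, 1/2, 0)
  clear (1,0): R1 −= (2)R0 → (0, -4, -3)
  clear (2,0): R2 −= (1)R0 → (0, -3/2, 0)
pivot(1,1)=-4: scale R1 → (0, 1, 3/4)
  clear (0,1): R0 −= (1/2)R1 → (1, 0, -3/8)
  clear (2,1): R2 −= (-3/2)R1 → (0, 0, 9/8)
pivot(2,2)=9/8: scale R2 → (0, 0, 1)
  clear (0,2): R0 −= (-3/8)R2 → (1, 0, 0)
  clear (1,2): R1 −= (3/4)R2 → (0, 1, 0)

rank = 3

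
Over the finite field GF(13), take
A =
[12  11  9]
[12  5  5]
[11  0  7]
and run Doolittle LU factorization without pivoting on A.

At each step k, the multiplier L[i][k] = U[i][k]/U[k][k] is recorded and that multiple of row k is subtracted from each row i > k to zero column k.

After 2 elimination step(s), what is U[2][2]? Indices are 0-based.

k=0: U[0][0]=12
  eliminate (1,0): mult=1, new row 1: (0, 7, 9); set L[1][0]=1
  eliminate (2,0): mult=2, new row 2: (0, 4, 2); set L[2][0]=2
k=1: U[1][1]=7
  eliminate (2,1): mult=8, new row 2: (0, 0, 8); set L[2][1]=8

U[2][2] = 8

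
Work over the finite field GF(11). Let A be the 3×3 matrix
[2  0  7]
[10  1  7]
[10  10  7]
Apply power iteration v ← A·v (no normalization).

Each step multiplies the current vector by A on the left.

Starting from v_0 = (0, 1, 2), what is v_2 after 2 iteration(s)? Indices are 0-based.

v_0 = (0, 1, 2).
v_1 = A·v_0 = (3, 4, 2).
v_2 = A·v_1 = (9, 4, 7).

v_2 = (9, 4, 7)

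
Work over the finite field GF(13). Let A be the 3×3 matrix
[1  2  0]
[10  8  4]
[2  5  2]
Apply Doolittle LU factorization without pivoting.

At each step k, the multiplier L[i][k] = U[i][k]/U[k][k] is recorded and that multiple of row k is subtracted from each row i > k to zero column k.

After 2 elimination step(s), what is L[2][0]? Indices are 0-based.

Step 1: pivot at (0,0) is 1.
  row1 ← row1 − (10)·row0  ⇒  L[1][0]=10, U row1=(0, 1, 4)
  row2 ← row2 − (2)·row0  ⇒  L[2][0]=2, U row2=(0, 1, 2)
Step 2: pivot at (1,1) is 1.
  row2 ← row2 − (1)·row1  ⇒  L[2][1]=1, U row2=(0, 0, 11)

L[2][0] = 2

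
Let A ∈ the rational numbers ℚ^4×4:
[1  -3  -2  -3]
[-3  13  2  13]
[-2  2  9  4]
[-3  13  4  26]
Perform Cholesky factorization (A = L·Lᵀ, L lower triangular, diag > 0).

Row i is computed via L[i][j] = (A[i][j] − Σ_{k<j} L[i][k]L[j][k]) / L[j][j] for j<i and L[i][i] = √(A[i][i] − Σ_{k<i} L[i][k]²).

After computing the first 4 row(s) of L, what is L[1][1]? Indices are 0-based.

Step 1: L[0][0] = √(1) = 1.
  L[1][0] = (-3) / L[0][0] = -3.
Step 2: L[1][1] = √(4) = 2.
  L[2][0] = (-2) / L[0][0] = -2.
  L[2][1] = (-4) / L[1][1] = -2.
Step 3: L[2][2] = √(1) = 1.
  L[3][0] = (-3) / L[0][0] = -3.
  L[3][1] = (4) / L[1][1] = 2.
  L[3][2] = (2) / L[2][2] = 2.
Step 4: L[3][3] = √(9) = 3.

L[1][1] = 2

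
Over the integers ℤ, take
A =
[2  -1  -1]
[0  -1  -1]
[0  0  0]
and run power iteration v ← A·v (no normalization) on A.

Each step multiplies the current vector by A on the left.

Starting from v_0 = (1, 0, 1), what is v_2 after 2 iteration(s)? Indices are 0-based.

v_0 = (1, 0, 1).
v_1 = A·v_0 = (1, -1, 0).
v_2 = A·v_1 = (3, 1, 0).

v_2 = (3, 1, 0)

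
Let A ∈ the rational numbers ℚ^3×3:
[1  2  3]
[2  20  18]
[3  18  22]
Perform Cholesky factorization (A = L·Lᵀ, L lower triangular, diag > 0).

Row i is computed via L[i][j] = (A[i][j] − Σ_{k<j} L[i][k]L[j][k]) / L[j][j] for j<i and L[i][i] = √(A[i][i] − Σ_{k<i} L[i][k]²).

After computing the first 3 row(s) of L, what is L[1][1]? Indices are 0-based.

Step 1: L[0][0] = √(1) = 1.
  L[1][0] = (2) / L[0][0] = 2.
Step 2: L[1][1] = √(16) = 4.
  L[2][0] = (3) / L[0][0] = 3.
  L[2][1] = (12) / L[1][1] = 3.
Step 3: L[2][2] = √(4) = 2.

L[1][1] = 4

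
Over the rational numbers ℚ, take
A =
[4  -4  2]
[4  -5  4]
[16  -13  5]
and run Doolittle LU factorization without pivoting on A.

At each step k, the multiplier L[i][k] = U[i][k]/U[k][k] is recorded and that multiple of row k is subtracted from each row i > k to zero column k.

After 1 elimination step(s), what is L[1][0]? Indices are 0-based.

L[1][0] = 1

k=0: U[0][0]=4
  eliminate (1,0): mult=1, new row 1: (0, -1, 2); set L[1][0]=1
  eliminate (2,0): mult=4, new row 2: (0, 3, -3); set L[2][0]=4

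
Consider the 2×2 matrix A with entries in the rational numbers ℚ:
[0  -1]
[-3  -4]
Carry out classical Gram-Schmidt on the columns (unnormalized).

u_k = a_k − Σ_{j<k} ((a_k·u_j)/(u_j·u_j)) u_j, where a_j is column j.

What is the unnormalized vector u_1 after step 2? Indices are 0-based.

Step 1: u_0 = a_0 = (0, -3).
Step 2: u_1 = a_1 − (4/3)·u_0 = (-1, 0).

u_1 = (-1, 0)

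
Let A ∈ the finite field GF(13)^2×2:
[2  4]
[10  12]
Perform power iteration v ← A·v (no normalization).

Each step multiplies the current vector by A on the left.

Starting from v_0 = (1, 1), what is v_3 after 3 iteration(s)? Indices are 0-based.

v_0 = (1, 1).
v_1 = A·v_0 = (6, 9).
v_2 = A·v_1 = (9, 12).
v_3 = A·v_2 = (1, 0).

v_3 = (1, 0)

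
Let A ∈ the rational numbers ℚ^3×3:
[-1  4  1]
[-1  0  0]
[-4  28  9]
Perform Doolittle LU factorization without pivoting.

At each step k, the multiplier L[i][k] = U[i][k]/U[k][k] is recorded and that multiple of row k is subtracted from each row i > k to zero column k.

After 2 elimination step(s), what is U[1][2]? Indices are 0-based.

U[1][2] = -1

k=0: U[0][0]=-1
  eliminate (1,0): mult=1, new row 1: (0, -4, -1); set L[1][0]=1
  eliminate (2,0): mult=4, new row 2: (0, 12, 5); set L[2][0]=4
k=1: U[1][1]=-4
  eliminate (2,1): mult=-3, new row 2: (0, 0, 2); set L[2][1]=-3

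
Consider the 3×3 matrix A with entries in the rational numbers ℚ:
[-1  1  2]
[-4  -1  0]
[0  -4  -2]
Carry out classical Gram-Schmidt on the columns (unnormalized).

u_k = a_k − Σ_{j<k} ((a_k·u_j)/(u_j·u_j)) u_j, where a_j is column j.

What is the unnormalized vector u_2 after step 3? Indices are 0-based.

Step 1: u_0 = a_0 = (-1, -4, 0).
Step 2: u_1 = a_1 − (3/17)·u_0 = (20/17, -5/17, -4).
Step 3: u_2 = a_2 − (-2/17)·u_0 − (16/27)·u_1 = (32/27, -8/27, 10/27).

u_2 = (32/27, -8/27, 10/27)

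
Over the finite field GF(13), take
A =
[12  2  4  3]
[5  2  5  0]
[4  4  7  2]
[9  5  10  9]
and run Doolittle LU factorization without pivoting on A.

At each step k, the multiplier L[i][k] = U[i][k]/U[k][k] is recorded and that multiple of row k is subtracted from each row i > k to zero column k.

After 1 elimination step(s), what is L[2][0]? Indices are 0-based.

Step 1: pivot at (0,0) is 12.
  row1 ← row1 − (8)·row0  ⇒  L[1][0]=8, U row1=(0, 12, 12, 2)
  row2 ← row2 − (9)·row0  ⇒  L[2][0]=9, U row2=(0, 12, 10, 1)
  row3 ← row3 − (4)·row0  ⇒  L[3][0]=4, U row3=(0, 10, 7, 10)

L[2][0] = 9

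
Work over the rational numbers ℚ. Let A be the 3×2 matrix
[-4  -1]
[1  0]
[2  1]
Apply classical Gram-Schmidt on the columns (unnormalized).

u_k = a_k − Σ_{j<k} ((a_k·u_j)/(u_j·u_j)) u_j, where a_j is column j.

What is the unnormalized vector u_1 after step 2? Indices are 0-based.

Step 1: u_0 = a_0 = (-4, 1, 2).
Step 2: u_1 = a_1 − (2/7)·u_0 = (1/7, -2/7, 3/7).

u_1 = (1/7, -2/7, 3/7)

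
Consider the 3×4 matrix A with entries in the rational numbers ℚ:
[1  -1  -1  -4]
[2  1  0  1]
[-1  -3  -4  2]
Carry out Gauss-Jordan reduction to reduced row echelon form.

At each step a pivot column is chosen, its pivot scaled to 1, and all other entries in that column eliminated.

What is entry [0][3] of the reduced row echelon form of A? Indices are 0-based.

M[0][3] = -17/7

step 1: normalize row 0 (÷1) = (1, -1, -1, -4)
  row 1: subtract 2×row0 = (0, 3, 2, 9)
  row 2: subtract -1×row0 = (0, -4, -5, -2)
step 2: normalize row 1 (÷3) = (0, 1, 2/3, 3)
  row 0: subtract -1×row1 = (1, 0, -1/3, -1)
  row 2: subtract -4×row1 = (0, 0, -7/3, 10)
step 3: normalize row 2 (÷-7/3) = (0, 0, 1, -30/7)
  row 0: subtract -1/3×row2 = (1, 0, 0, -17/7)
  row 1: subtract 2/3×row2 = (0, 1, 0, 41/7)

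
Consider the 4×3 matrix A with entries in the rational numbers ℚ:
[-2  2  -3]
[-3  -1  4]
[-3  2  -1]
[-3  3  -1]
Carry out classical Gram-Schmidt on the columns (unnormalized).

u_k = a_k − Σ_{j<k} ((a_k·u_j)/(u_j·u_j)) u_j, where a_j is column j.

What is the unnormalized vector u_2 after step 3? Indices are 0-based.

u_2 = (-228/151, 23/302, -46/151, 373/302)

Step 1: u_0 = a_0 = (-2, -3, -3, -3).
Step 2: u_1 = a_1 − (-16/31)·u_0 = (30/31, -79/31, 14/31, 45/31).
Step 3: u_2 = a_2 − (0)·u_0 − (-465/302)·u_1 = (-228/151, 23/302, -46/151, 373/302).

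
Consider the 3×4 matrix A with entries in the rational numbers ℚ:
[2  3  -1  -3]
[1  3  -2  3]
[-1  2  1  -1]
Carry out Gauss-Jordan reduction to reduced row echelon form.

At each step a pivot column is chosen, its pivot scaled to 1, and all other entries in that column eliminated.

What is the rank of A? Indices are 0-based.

[1] R0 /= 2  ⇒  (1, 3/2, -1/2, -3/2)
     R1 -= 1·R0  ⇒  (0, 3/2, -3/2, 9/2)
     R2 -= -1·R0  ⇒  (0, 7/2, 1/2, -5/2)
[2] R1 /= 3/2  ⇒  (0, 1, -1, 3)
     R0 -= 3/2·R1  ⇒  (1, 0, 1, -6)
     R2 -= 7/2·R1  ⇒  (0, 0, 4, -13)
[3] R2 /= 4  ⇒  (0, 0, 1, -13/4)
     R0 -= 1·R2  ⇒  (1, 0, 0, -11/4)
     R1 -= -1·R2  ⇒  (0, 1, 0, -1/4)

rank = 3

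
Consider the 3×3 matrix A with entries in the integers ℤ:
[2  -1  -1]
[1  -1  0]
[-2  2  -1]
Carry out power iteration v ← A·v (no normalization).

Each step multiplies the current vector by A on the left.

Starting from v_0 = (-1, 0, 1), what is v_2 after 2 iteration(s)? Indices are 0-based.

v_0 = (-1, 0, 1).
v_1 = A·v_0 = (-3, -1, 1).
v_2 = A·v_1 = (-6, -2, 3).

v_2 = (-6, -2, 3)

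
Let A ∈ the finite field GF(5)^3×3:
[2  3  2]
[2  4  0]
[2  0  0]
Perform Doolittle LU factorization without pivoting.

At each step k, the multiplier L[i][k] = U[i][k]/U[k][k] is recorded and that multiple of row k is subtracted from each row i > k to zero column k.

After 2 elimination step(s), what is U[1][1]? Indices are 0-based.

Step 1: pivot at (0,0) is 2.
  row1 ← row1 − (1)·row0  ⇒  L[1][0]=1, U row1=(0, 1, 3)
  row2 ← row2 − (1)·row0  ⇒  L[2][0]=1, U row2=(0, 2, 3)
Step 2: pivot at (1,1) is 1.
  row2 ← row2 − (2)·row1  ⇒  L[2][1]=2, U row2=(0, 0, 2)

U[1][1] = 1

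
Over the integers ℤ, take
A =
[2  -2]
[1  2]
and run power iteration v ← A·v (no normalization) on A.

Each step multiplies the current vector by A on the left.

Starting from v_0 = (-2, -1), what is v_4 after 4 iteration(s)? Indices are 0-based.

v_4 = (88, -4)

v_0 = (-2, -1).
v_1 = A·v_0 = (-2, -4).
v_2 = A·v_1 = (4, -10).
v_3 = A·v_2 = (28, -16).
v_4 = A·v_3 = (88, -4).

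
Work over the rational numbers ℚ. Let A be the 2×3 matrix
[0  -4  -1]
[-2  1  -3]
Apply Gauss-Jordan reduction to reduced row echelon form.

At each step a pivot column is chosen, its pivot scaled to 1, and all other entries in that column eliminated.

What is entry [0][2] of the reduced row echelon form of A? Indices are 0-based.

M[0][2] = 13/8

step 1: exchange rows 0,1
step 1: normalize row 0 (÷-2) = (1, -1/2, 3/2)
step 2: normalize row 1 (÷-4) = (0, 1, 1/4)
  row 0: subtract -1/2×row1 = (1, 0, 13/8)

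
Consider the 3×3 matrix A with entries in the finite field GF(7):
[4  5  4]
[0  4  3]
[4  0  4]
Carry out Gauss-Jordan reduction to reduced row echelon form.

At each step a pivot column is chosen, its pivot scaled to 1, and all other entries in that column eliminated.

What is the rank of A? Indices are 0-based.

step 1: normalize row 0 (÷4) = (1, 3, 1)
  row 2: subtract 4×row0 = (0, 2, 0)
step 2: normalize row 1 (÷4) = (0, 1, 6)
  row 0: subtract 3×row1 = (1, 0, 4)
  row 2: subtract 2×row1 = (0, 0, 2)
step 3: normalize row 2 (÷2) = (0, 0, 1)
  row 0: subtract 4×row2 = (1, 0, 0)
  row 1: subtract 6×row2 = (0, 1, 0)

rank = 3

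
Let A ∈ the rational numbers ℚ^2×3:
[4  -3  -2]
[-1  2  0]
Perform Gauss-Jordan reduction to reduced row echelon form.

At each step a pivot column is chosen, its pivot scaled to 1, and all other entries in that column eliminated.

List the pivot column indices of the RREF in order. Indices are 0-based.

pivot columns: 0, 1

pivot(0,0)=4: scale R0 → (1, -3/4, -1/2)
  clear (1,0): R1 −= (-1)R0 → (0, 5/4, -1/2)
pivot(1,1)=5/4: scale R1 → (0, 1, -2/5)
  clear (0,1): R0 −= (-3/4)R1 → (1, 0, -4/5)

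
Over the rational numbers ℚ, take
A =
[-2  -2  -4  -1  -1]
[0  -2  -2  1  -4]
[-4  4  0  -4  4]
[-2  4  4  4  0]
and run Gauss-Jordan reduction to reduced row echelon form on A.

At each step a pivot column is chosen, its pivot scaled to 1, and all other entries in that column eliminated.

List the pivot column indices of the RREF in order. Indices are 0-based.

pivot(0,0)=-2: scale R0 → (1, 1, 2, 1/2, 1/2)
  clear (2,0): R2 −= (-4)R0 → (0, 8, 8, -2, 6)
  clear (3,0): R3 −= (-2)R0 → (0, 6, 8, 5, 1)
pivot(1,1)=-2: scale R1 → (0, 1, 1, -1/2, 2)
  clear (0,1): R0 −= (1)R1 → (1, 0, 1, 1, -3/2)
  clear (2,1): R2 −= (8)R1 → (0, 0, 0, 2, -10)
  clear (3,1): R3 −= (6)R1 → (0, 0, 2, 8, -11)
pivot(2,2): swap R2↔R3
pivot(2,2)=2: scale R2 → (0, 0, 1, 4, -11/2)
  clear (0,2): R0 −= (1)R2 → (1, 0, 0, -3, 4)
  clear (1,2): R1 −= (1)R2 → (0, 1, 0, -9/2, 15/2)
pivot(3,3)=2: scale R3 → (0, 0, 0, 1, -5)
  clear (0,3): R0 −= (-3)R3 → (1, 0, 0, 0, -11)
  clear (1,3): R1 −= (-9/2)R3 → (0, 1, 0, 0, -15)
  clear (2,3): R2 −= (4)R3 → (0, 0, 1, 0, 29/2)

pivot columns: 0, 1, 2, 3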